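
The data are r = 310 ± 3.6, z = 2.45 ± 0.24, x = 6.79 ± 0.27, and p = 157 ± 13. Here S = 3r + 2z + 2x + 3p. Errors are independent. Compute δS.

Absolute uncertainties add in quadrature for a linear combination:
  (3·δr)² = 117;  (2·δz)² = 0.230;  (2·δx)² = 0.292;  (3·δp)² = 1520
δS = √(1640) = 40.5

40.5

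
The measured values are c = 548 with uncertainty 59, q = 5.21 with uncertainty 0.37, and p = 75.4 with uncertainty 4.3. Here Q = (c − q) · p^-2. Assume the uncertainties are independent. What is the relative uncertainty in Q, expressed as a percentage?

15.8%

Let u = c − q = 543. δu = √(δc² + δq²) = √(3480 + 0.137) = 59.0, so δu/u = 0.109.
Q is then a monomial in u, p:
δQ/Q = √((δu/u)² + (-2·δp/p)²) = √(0.0118 + 0.0130) = 0.158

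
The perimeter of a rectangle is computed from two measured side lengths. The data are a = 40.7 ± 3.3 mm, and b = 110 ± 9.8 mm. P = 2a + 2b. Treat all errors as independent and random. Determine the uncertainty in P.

20.7 mm

P is a linear combination, so absolute uncertainties add in quadrature:
  (2·δa)² = 43.6;  (2·δb)² = 384
δP = √(428) = 20.7 mm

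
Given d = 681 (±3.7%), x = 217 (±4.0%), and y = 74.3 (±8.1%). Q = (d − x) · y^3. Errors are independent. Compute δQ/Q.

Let u = d − x = 464. δu = √(δd² + δx²) = √(635 + 75.3) = 26.7, so δu/u = 0.0574.
Q is then a monomial in u, y:
δQ/Q = √((δu/u)² + (3·δy/y)²) = √(0.00330 + 0.0590) = 0.250

0.250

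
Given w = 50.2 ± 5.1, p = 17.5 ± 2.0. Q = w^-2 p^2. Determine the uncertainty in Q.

Products/powers → add relative errors in quadrature, weighted by exponent:
  (-2·δw/w)² = (-2×0.102)² = 0.0413;  (2·δp/p)² = (2×0.114)² = 0.0522
δQ/Q = √(0.0935) = 0.306
Q = 0.122, so δQ = 0.306 × 0.122 = 0.0372.

0.0372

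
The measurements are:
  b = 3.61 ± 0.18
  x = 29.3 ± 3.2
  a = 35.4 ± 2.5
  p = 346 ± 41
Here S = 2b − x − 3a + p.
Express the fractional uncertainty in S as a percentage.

19.2%

For a sum/difference, combine absolute errors in quadrature:
  (2·δb)² = 0.130;  (δx)² = 10.2;  (3·δa)² = 56.2;  (δp)² = 1680
δS = √(1750) = 41.8
S = 218, so δS/S = 41.8/218 = 0.192.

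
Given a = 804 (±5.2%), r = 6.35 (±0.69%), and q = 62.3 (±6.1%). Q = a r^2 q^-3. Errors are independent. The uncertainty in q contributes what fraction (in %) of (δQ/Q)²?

92.0%

(δQ/Q)² = (1·δa/a)² + (2·δr/r)² + (-3·δq/q)²
  a term: (1×0.0520)² = 0.00270
  r term: (2×0.00690)² = 0.000190
  q term: (-3×0.0610)² = 0.0335
Total = 0.0364. Share from q = 0.0335/0.0364 = 0.920.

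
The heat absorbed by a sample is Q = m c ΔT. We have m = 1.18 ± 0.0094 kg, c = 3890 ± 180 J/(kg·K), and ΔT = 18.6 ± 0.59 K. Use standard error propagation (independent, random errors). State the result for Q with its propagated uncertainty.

85400 ± 4840 J

Q is a product of powers, so relative uncertainties combine in quadrature:
  (1·δm/m)² = (1×0.00797)² = 6.35e-05;  (1·δc/c)² = (1×0.0463)² = 0.00214;  (1·δΔT/ΔT)² = (1×0.0317)² = 0.00101
δQ/Q = √(0.00321) = 0.0567
Q = 85400 J, so δQ = 0.0567 × 85400 = 4840 J.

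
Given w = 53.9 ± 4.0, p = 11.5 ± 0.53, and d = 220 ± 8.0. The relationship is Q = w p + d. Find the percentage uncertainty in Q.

Let h = w·p = 620. δh/h = √((1·δw/w)² + (1·δp/p)²) = √(0.00551 + 0.00212) = 0.0874, so δh = 54.1.
Q = h + d: δQ = √(δh² + δd²) = √(2930 + 64.0) = 54.7
Q = 840, so δQ/Q = 54.7/840 = 0.0652.

6.52%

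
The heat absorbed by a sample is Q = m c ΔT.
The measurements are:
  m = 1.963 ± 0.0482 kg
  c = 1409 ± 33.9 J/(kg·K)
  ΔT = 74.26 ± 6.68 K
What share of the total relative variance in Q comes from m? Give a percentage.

6.50%

(δQ/Q)² = (1·δm/m)² + (1·δc/c)² + (1·δΔT/ΔT)²
  m term: (1×0.0246)² = 0.000603
  c term: (1×0.0241)² = 0.000579
  ΔT term: (1×0.0900)² = 0.00809
Total = 0.00927. Share from m = 0.000603/0.00927 = 0.0650.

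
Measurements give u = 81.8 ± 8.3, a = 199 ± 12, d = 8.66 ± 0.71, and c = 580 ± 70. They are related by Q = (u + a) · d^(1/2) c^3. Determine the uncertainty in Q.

Let w = u + a = 281. δw = √(δu² + δa²) = √(68.9 + 144) = 14.6, so δw/w = 0.0520.
Q is then a monomial in w, d, c:
δQ/Q = √((δw/w)² + (½·δd/d)² + (3·δc/c)²) = √(0.00270 + 0.00168 + 0.131) = 0.368
Q = 1.61e+11, so δQ = 0.368 × 1.61e+11 = 5.93e+10.

5.93e+10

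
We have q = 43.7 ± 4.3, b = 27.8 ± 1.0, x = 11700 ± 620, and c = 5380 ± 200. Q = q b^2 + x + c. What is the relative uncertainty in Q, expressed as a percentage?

8.20%

Let p = q·b^2 = 33800. δp/p = √((1·δq/q)² + (2·δb/b)²) = √(0.00968 + 0.00518) = 0.122, so δp = 4120.
Q = p + x + c: δQ = √(δp² + δx² + δc²) = √(1.69e+07 + 3.84e+05 + 40000) = 4170
Q = 50900, so δQ/Q = 4170/50900 = 0.0820.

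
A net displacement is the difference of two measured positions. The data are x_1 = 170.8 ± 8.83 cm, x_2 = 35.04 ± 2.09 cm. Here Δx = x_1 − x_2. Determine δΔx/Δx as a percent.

6.68%

Δx is a linear combination, so absolute uncertainties add in quadrature:
  (δx_1)² = 78.0;  (δx_2)² = 4.37
δΔx = √(82.3) = 9.07 cm
Δx = 135.8 cm, so δΔx/Δx = 9.07/135.8 = 0.0668.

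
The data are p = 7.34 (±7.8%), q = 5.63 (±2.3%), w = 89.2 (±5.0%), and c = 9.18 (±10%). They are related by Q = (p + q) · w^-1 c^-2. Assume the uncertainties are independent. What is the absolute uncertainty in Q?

Let u = p + q = 13.0. δu = √(δp² + δq²) = √(0.328 + 0.0168) = 0.587, so δu/u = 0.0453.
Q is then a monomial in u, w, c:
δQ/Q = √((δu/u)² + (-1·δw/w)² + (-2·δc/c)²) = √(0.00205 + 0.00250 + 0.0400) = 0.211
Q = 0.00173, so δQ = 0.211 × 0.00173 = 0.000364.

0.000364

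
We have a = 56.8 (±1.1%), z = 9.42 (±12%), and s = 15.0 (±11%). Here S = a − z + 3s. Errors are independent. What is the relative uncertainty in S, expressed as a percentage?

Absolute uncertainties add in quadrature for a linear combination:
  (δa)² = 0.390;  (δz)² = 1.28;  (3·δs)² = 24.5
δS = √(26.2) = 5.12
S = 92.4, so δS/S = 5.12/92.4 = 0.0554.

5.54%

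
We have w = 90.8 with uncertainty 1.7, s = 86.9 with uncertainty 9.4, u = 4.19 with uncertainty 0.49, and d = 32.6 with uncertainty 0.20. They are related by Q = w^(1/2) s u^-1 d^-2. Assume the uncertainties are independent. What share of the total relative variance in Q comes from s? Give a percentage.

(δQ/Q)² = (½·δw/w)² + (1·δs/s)² + (-1·δu/u)² + (-2·δd/d)²
  w term: (0.5×0.0187)² = 8.76e-05
  s term: (1×0.108)² = 0.0117
  u term: (-1×0.117)² = 0.0137
  d term: (-2×0.00613)² = 0.000151
Total = 0.0256. Share from s = 0.0117/0.0256 = 0.457.

45.7%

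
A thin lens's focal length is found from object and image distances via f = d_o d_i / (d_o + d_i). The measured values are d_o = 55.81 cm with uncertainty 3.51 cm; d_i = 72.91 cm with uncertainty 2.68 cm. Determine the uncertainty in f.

∂f/∂d_o = (d_i/(d_o+d_i))² = 0.321;  ∂f/∂d_i = (d_o/(d_o+d_i))² = 0.188
δf = √((∂f/∂d_o · δd_o)² + (∂f/∂d_i · δd_i)²) = √(1.27 + 0.254) = 1.23 cm

1.23 cm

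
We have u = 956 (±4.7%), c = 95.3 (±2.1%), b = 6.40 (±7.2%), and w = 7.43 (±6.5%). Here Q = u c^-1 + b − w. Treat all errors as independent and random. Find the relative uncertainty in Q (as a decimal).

0.0938

Let p = u·c^-1 = 10.0. δp/p = √((1·δu/u)² + (-1·δc/c)²) = √(0.00221 + 0.000441) = 0.0515, so δp = 0.516.
Q = p + b − w: δQ = √(δp² + δb² + δw²) = √(0.267 + 0.212 + 0.233) = 0.844
Q = 9.00, so δQ/Q = 0.844/9.00 = 0.0938.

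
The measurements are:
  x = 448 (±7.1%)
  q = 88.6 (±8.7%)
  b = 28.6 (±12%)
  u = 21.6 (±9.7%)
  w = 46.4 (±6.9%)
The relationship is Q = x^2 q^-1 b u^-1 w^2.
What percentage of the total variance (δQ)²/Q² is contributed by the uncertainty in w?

(δQ/Q)² = (2·δx/x)² + (-1·δq/q)² + (1·δb/b)² + (-1·δu/u)² + (2·δw/w)²
  x term: (2×0.0710)² = 0.0202
  q term: (-1×0.0870)² = 0.00757
  b term: (1×0.120)² = 0.0144
  u term: (-1×0.0970)² = 0.00941
  w term: (2×0.0690)² = 0.0190
Total = 0.0706. Share from w = 0.0190/0.0706 = 0.270.

27.0%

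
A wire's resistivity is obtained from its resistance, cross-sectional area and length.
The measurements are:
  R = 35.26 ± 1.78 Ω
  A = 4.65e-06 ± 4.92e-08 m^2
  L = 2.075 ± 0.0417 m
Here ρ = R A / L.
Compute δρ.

Relative error in a monomial: (δρ/ρ)² = Σ (nᵢ · δxᵢ/xᵢ)².
  (1·δR/R)² = (1×0.0505)² = 0.00255;  (1·δA/A)² = (1×0.0106)² = 0.000112;  (-1·δL/L)² = (-1×0.0201)² = 0.000404
δρ/ρ = √(0.00306) = 0.0554
ρ = 7.902e-05 Ω·m, so δρ = 0.0554 × 7.902e-05 = 4.37e-06 Ω·m.

4.37e-06 Ω·m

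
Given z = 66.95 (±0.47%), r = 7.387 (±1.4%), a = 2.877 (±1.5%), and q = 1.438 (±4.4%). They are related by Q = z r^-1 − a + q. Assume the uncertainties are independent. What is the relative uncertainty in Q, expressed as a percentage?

Let p = z·r^-1 = 9.063. δp/p = √((1·δz/z)² + (-1·δr/r)²) = √(2.21e-05 + 0.000196) = 0.0148, so δp = 0.134.
Q = p − a + q: δQ = √(δp² + δa² + δq²) = √(0.0179 + 0.00186 + 0.00400) = 0.154
Q = 7.624, so δQ/Q = 0.154/7.624 = 0.0202.

2.02%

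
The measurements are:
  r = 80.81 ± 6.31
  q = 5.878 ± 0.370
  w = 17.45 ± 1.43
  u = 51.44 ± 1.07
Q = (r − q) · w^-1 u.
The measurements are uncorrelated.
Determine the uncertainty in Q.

Let h = r − q = 74.93. δh = √(δr² + δq²) = √(39.8 + 0.137) = 6.32, so δh/h = 0.0844.
Q is then a monomial in h, w, u:
δQ/Q = √((δh/h)² + (-1·δw/w)² + (1·δu/u)²) = √(0.00712 + 0.00672 + 0.000433) = 0.119
Q = 220.9, so δQ = 0.119 × 220.9 = 26.4.

26.4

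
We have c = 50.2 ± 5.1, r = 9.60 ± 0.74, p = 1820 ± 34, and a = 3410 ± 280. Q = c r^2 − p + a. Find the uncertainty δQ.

900

Let w = c·r^2 = 4630. δw/w = √((1·δc/c)² + (2·δr/r)²) = √(0.0103 + 0.0238) = 0.185, so δw = 854.
Q = w − p + a: δQ = √(δw² + δp² + δa²) = √(7.3e+05 + 1160 + 78400) = 900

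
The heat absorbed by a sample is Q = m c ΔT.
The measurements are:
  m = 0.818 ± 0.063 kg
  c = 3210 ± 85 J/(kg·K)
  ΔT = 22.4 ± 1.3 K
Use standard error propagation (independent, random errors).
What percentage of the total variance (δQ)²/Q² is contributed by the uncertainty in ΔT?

33.7%

(δQ/Q)² = (1·δm/m)² + (1·δc/c)² + (1·δΔT/ΔT)²
  m term: (1×0.0770)² = 0.00593
  c term: (1×0.0265)² = 0.000701
  ΔT term: (1×0.0580)² = 0.00337
Total = 0.0100. Share from ΔT = 0.00337/0.0100 = 0.337.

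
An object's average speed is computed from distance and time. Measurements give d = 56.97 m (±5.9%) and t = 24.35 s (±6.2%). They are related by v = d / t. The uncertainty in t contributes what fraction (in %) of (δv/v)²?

(δv/v)² = (1·δd/d)² + (-1·δt/t)²
  d term: (1×0.0590)² = 0.00348
  t term: (-1×0.0620)² = 0.00384
Total = 0.00732. Share from t = 0.00384/0.00732 = 0.525.

52.5%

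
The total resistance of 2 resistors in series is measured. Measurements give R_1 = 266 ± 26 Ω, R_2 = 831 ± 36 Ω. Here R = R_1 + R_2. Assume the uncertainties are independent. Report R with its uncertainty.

Each term contributes (cᵢ δxᵢ)² to (δR)²:
  (δR_1)² = 676;  (δR_2)² = 1300
δR = √(1970) = 44.4 Ω
R = 1100 Ω.

1100 ± 44.4 Ω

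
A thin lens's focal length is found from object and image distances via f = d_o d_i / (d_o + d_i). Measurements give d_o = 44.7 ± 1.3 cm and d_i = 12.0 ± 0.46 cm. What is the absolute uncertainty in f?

∂f/∂d_o = (d_i/(d_o+d_i))² = 0.0448;  ∂f/∂d_i = (d_o/(d_o+d_i))² = 0.622
δf = √((∂f/∂d_o · δd_o)² + (∂f/∂d_i · δd_i)²) = √(0.00339 + 0.0817) = 0.292 cm

0.292 cm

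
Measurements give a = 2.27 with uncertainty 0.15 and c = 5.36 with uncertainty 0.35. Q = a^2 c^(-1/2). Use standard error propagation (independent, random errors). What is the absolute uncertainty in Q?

0.303

For a monomial Q ∝ a^2, c^(-1/2), fractional errors add in quadrature:
  (2·δa/a)² = (2×0.0661)² = 0.0175;  (−½·δc/c)² = (-0.5×0.0653)² = 0.00107
δQ/Q = √(0.0185) = 0.136
Q = 2.23, so δQ = 0.136 × 2.23 = 0.303.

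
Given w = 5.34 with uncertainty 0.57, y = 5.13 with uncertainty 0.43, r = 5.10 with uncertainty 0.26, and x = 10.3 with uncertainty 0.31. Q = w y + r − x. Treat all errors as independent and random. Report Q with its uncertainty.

Let p = w·y = 27.4. δp/p = √((1·δw/w)² + (1·δy/y)²) = √(0.0114 + 0.00703) = 0.136, so δp = 3.72.
Q = p + r − x: δQ = √(δp² + δr² + δx²) = √(13.8 + 0.0676 + 0.0961) = 3.74
Q = 22.2.

22.2 ± 3.74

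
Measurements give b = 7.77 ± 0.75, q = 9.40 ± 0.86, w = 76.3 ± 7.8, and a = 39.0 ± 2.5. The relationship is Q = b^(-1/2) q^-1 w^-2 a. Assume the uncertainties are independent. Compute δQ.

6.08e-05

Each factor contributes (exponent × relative error)² to (δQ/Q)²:
  (−½·δb/b)² = (-0.5×0.0965)² = 0.00233;  (-1·δq/q)² = (-1×0.0915)² = 0.00837;  (-2·δw/w)² = (-2×0.102)² = 0.0418;  (1·δa/a)² = (1×0.0641)² = 0.00411
δQ/Q = √(0.0566) = 0.238
Q = 0.000256, so δQ = 0.238 × 0.000256 = 6.08e-05.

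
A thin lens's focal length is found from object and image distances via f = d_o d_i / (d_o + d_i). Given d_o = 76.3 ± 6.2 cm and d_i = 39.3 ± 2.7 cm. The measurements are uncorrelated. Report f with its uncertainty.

∂f/∂d_o = (d_i/(d_o+d_i))² = 0.116;  ∂f/∂d_i = (d_o/(d_o+d_i))² = 0.436
δf = √((∂f/∂d_o · δd_o)² + (∂f/∂d_i · δd_i)²) = √(0.513 + 1.38) = 1.38 cm
f = 25.9 cm.

25.9 ± 1.38 cm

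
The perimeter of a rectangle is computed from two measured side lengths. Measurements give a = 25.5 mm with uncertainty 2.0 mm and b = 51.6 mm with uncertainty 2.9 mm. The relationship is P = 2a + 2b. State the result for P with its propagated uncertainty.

Sums and differences: (δP)² = Σ (cᵢ δxᵢ)².
  (2·δa)² = 16.0;  (2·δb)² = 33.6
δP = √(49.6) = 7.05 mm
P = 154 mm.

154 ± 7.05 mm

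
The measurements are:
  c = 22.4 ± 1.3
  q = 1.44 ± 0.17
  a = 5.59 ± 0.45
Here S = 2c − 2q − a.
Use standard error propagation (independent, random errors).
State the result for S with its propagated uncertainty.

36.3 ± 2.66

S is a linear combination, so absolute uncertainties add in quadrature:
  (2·δc)² = 6.76;  (2·δq)² = 0.116;  (δa)² = 0.203
δS = √(7.08) = 2.66
S = 36.3.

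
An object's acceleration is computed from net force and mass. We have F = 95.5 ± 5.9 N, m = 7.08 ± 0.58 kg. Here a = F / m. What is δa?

1.38 m/s^2

Relative error in a monomial: (δa/a)² = Σ (nᵢ · δxᵢ/xᵢ)².
  (1·δF/F)² = (1×0.0618)² = 0.00382;  (-1·δm/m)² = (-1×0.0819)² = 0.00671
δa/a = √(0.0105) = 0.103
a = 13.5 m/s^2, so δa = 0.103 × 13.5 = 1.38 m/s^2.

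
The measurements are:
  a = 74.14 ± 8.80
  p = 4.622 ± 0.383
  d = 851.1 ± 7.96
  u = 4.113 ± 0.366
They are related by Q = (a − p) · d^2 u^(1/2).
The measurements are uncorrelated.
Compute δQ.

Let w = a − p = 69.52. δw = √(δa² + δp²) = √(77.4 + 0.147) = 8.81, so δw/w = 0.127.
Q is then a monomial in w, d, u:
δQ/Q = √((δw/w)² + (2·δd/d)² + (½·δu/u)²) = √(0.0161 + 0.000350 + 0.00198) = 0.136
Q = 1.021e+08, so δQ = 0.136 × 1.021e+08 = 1.38e+07.

1.38e+07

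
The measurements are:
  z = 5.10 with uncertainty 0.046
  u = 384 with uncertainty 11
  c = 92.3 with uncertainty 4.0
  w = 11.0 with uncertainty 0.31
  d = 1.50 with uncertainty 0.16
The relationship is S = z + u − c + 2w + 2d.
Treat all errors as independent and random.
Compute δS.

S is a linear combination, so absolute uncertainties add in quadrature:
  (δz)² = 0.00212;  (δu)² = 121;  (δc)² = 16.0;  (2·δw)² = 0.384;  (2·δd)² = 0.102
δS = √(137) = 11.7

11.7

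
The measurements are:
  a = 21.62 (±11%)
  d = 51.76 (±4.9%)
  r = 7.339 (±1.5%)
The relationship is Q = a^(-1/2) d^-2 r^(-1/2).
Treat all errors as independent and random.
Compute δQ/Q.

0.113

Relative error in a monomial: (δQ/Q)² = Σ (nᵢ · δxᵢ/xᵢ)².
  (−½·δa/a)² = (-0.5×0.110)² = 0.00302;  (-2·δd/d)² = (-2×0.0490)² = 0.00960;  (−½·δr/r)² = (-0.5×0.0150)² = 5.62e-05
δQ/Q = √(0.0127) = 0.113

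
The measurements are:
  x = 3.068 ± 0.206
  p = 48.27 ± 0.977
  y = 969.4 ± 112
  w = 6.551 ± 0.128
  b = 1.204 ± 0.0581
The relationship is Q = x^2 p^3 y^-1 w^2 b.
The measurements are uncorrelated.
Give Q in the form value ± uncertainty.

56430 ± 11100

Products/powers → add relative errors in quadrature, weighted by exponent:
  (2·δx/x)² = (2×0.0671)² = 0.0180;  (3·δp/p)² = (3×0.0202)² = 0.00369;  (-1·δy/y)² = (-1×0.116)² = 0.0133;  (2·δw/w)² = (2×0.0195)² = 0.00153;  (1·δb/b)² = (1×0.0483)² = 0.00233
δQ/Q = √(0.0389) = 0.197
Q = 56430, so δQ = 0.197 × 56430 = 11100.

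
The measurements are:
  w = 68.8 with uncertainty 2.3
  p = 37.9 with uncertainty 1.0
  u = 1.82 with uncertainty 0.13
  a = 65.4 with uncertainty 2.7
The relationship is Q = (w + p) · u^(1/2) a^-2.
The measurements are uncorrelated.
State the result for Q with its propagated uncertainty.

0.0337 ± 0.00313

Let h = w + p = 107. δh = √(δw² + δp²) = √(5.29 + 1.00) = 2.51, so δh/h = 0.0235.
Q is then a monomial in h, u, a:
δQ/Q = √((δh/h)² + (½·δu/u)² + (-2·δa/a)²) = √(0.000552 + 0.00128 + 0.00682) = 0.0930
Q = 0.0337, so δQ = 0.0930 × 0.0337 = 0.00313.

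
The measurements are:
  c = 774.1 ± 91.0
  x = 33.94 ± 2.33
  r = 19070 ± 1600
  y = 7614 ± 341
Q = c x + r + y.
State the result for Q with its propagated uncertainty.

Let p = c·x = 26270. δp/p = √((1·δc/c)² + (1·δx/x)²) = √(0.0138 + 0.00471) = 0.136, so δp = 3580.
Q = p + r + y: δQ = √(δp² + δr² + δy²) = √(1.28e+07 + 2.56e+06 + 1.16e+05) = 3930
Q = 52960.

52960 ± 3930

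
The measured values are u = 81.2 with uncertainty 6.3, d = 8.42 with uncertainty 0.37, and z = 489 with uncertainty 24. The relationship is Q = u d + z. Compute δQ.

65.5

Let p = u·d = 684. δp/p = √((1·δu/u)² + (1·δd/d)²) = √(0.00602 + 0.00193) = 0.0892, so δp = 61.0.
Q = p + z: δQ = √(δp² + δz²) = √(3720 + 576) = 65.5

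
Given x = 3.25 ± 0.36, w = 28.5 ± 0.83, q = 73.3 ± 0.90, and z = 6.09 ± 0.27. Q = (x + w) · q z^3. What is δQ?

Let u = x + w = 31.8. δu = √(δx² + δw²) = √(0.130 + 0.689) = 0.905, so δu/u = 0.0285.
Q is then a monomial in u, q, z:
δQ/Q = √((δu/u)² + (1·δq/q)² + (3·δz/z)²) = √(0.000812 + 0.000151 + 0.0177) = 0.137
Q = 5.26e+05, so δQ = 0.137 × 5.26e+05 = 71800.

71800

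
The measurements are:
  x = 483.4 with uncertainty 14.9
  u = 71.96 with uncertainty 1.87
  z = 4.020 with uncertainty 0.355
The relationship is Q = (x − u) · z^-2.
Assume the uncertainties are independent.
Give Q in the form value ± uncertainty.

25.46 ± 4.59

Let w = x − u = 411.4. δw = √(δx² + δu²) = √(222 + 3.50) = 15.0, so δw/w = 0.0365.
Q is then a monomial in w, z:
δQ/Q = √((δw/w)² + (-2·δz/z)²) = √(0.00133 + 0.0312) = 0.180
Q = 25.46, so δQ = 0.180 × 25.46 = 4.59.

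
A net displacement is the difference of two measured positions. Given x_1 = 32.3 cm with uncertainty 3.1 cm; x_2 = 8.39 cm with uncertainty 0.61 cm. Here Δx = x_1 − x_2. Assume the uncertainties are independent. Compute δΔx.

Sums and differences: (δΔx)² = Σ (cᵢ δxᵢ)².
  (δx_1)² = 9.61;  (δx_2)² = 0.372
δΔx = √(9.98) = 3.16 cm

3.16 cm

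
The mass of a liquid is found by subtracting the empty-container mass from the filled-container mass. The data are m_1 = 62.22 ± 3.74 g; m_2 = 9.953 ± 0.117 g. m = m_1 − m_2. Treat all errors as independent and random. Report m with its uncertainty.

52.27 ± 3.74 g

For a sum/difference, combine absolute errors in quadrature:
  (δm_1)² = 14.0;  (δm_2)² = 0.0137
δm = √(14.0) = 3.74 g
m = 52.27 g.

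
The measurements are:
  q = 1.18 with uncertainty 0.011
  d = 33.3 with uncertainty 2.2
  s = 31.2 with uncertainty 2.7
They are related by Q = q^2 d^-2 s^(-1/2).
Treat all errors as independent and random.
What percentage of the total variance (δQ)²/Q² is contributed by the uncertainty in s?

9.51%

(δQ/Q)² = (2·δq/q)² + (-2·δd/d)² + (−½·δs/s)²
  q term: (2×0.00932)² = 0.000348
  d term: (-2×0.0661)² = 0.0175
  s term: (-0.5×0.0865)² = 0.00187
Total = 0.0197. Share from s = 0.00187/0.0197 = 0.0951.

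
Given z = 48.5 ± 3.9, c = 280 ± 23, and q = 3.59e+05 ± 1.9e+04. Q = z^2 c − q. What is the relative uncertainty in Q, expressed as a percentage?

Let p = z^2·c = 6.59e+05. δp/p = √((2·δz/z)² + (1·δc/c)²) = √(0.0259 + 0.00675) = 0.181, so δp = 1.19e+05.
Q = p − q: δQ = √(δp² + δq²) = √(1.41e+10 + 3.61e+08) = 1.2e+05
Q = 3e+05, so δQ/Q = 1.2e+05/3e+05 = 0.402.

40.2%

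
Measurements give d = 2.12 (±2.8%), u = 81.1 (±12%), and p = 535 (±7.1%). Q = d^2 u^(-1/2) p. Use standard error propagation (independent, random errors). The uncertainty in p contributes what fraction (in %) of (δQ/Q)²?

(δQ/Q)² = (2·δd/d)² + (−½·δu/u)² + (1·δp/p)²
  d term: (2×0.0280)² = 0.00314
  u term: (-0.5×0.120)² = 0.00360
  p term: (1×0.0710)² = 0.00504
Total = 0.0118. Share from p = 0.00504/0.0118 = 0.428.

42.8%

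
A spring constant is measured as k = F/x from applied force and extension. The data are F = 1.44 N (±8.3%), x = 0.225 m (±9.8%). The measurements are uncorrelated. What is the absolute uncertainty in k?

0.822 N/m

Since k is a product/quotient, work with relative uncertainties:
  (1·δF/F)² = (1×0.0830)² = 0.00689;  (-1·δx/x)² = (-1×0.0980)² = 0.00960
δk/k = √(0.0165) = 0.128
k = 6.40 N/m, so δk = 0.128 × 6.40 = 0.822 N/m.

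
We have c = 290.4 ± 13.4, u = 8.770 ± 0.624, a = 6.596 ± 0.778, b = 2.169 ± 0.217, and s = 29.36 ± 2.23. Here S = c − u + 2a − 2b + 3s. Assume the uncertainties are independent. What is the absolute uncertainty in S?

15.1

Sums and differences: (δS)² = Σ (cᵢ δxᵢ)².
  (δc)² = 180;  (δu)² = 0.389;  (2·δa)² = 2.42;  (2·δb)² = 0.188;  (3·δs)² = 44.8
δS = √(227) = 15.1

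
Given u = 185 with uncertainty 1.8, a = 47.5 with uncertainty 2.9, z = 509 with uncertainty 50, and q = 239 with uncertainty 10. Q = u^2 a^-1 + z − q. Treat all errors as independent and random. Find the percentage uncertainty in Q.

Let p = u^2·a^-1 = 721. δp/p = √((2·δu/u)² + (-1·δa/a)²) = √(0.000379 + 0.00373) = 0.0641, so δp = 46.2.
Q = p + z − q: δQ = √(δp² + δz² + δq²) = √(2130 + 2500 + 100) = 68.8
Q = 991, so δQ/Q = 68.8/991 = 0.0694.

6.94%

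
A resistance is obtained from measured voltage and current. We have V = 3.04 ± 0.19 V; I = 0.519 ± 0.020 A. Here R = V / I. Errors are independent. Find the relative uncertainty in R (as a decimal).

0.0734

Since R is a product/quotient, work with relative uncertainties:
  (1·δV/V)² = (1×0.0625)² = 0.00391;  (-1·δI/I)² = (-1×0.0385)² = 0.00148
δR/R = √(0.00539) = 0.0734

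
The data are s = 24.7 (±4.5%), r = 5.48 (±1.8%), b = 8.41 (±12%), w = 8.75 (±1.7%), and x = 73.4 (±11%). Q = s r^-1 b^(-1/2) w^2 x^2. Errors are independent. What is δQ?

1.51e+05

Relative error in a monomial: (δQ/Q)² = Σ (nᵢ · δxᵢ/xᵢ)².
  (1·δs/s)² = (1×0.0450)² = 0.00202;  (-1·δr/r)² = (-1×0.0180)² = 0.000324;  (−½·δb/b)² = (-0.5×0.120)² = 0.00360;  (2·δw/w)² = (2×0.0170)² = 0.00116;  (2·δx/x)² = (2×0.110)² = 0.0484
δQ/Q = √(0.0555) = 0.236
Q = 6.41e+05, so δQ = 0.236 × 6.41e+05 = 1.51e+05.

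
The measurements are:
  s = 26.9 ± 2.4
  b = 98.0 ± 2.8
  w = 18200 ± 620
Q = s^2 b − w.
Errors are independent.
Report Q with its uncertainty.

Let p = s^2·b = 70900. δp/p = √((2·δs/s)² + (1·δb/b)²) = √(0.0318 + 0.000816) = 0.181, so δp = 12800.
Q = p − w: δQ = √(δp² + δw²) = √(1.64e+08 + 3.84e+05) = 12800
Q = 52700.

52700 ± 12800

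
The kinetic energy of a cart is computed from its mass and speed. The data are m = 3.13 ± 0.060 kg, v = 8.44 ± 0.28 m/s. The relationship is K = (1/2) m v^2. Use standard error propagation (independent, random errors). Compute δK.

Since K is a product/quotient, work with relative uncertainties:
  (1·δm/m)² = (1×0.0192)² = 0.000367;  (2·δv/v)² = (2×0.0332)² = 0.00440
δK/K = √(0.00477) = 0.0691
K = 111 J, so δK = 0.0691 × 111 = 7.70 J.

7.70 J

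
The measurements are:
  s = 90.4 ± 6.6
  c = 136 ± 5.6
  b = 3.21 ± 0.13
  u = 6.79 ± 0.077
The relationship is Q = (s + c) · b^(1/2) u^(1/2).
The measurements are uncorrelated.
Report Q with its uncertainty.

Let w = s + c = 226. δw = √(δs² + δc²) = √(43.6 + 31.4) = 8.66, so δw/w = 0.0382.
Q is then a monomial in w, b, u:
δQ/Q = √((δw/w)² + (½·δb/b)² + (½·δu/u)²) = √(0.00146 + 0.000410 + 3.22e-05) = 0.0436
Q = 1060, so δQ = 0.0436 × 1060 = 46.1.

1060 ± 46.1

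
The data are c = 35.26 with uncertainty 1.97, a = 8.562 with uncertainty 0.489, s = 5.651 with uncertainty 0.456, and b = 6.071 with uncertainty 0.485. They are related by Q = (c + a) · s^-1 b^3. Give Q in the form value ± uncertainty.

Let u = c + a = 43.82. δu = √(δc² + δa²) = √(3.88 + 0.239) = 2.03, so δu/u = 0.0463.
Q is then a monomial in u, s, b:
δQ/Q = √((δu/u)² + (-1·δs/s)² + (3·δb/b)²) = √(0.00215 + 0.00651 + 0.0574) = 0.257
Q = 1735, so δQ = 0.257 × 1735 = 446.

1735 ± 446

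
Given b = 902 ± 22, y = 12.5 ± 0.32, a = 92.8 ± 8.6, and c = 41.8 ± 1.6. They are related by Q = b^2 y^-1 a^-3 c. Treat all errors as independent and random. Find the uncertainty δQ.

0.974

Products/powers → add relative errors in quadrature, weighted by exponent:
  (2·δb/b)² = (2×0.0244)² = 0.00238;  (-1·δy/y)² = (-1×0.0256)² = 0.000655;  (-3·δa/a)² = (-3×0.0927)² = 0.0773;  (1·δc/c)² = (1×0.0383)² = 0.00147
δQ/Q = √(0.0818) = 0.286
Q = 3.40, so δQ = 0.286 × 3.40 = 0.974.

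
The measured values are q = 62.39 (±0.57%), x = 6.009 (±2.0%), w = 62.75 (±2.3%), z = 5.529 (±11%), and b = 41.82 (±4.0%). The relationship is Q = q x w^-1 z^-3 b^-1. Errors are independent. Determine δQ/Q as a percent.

Since Q is a product/quotient, work with relative uncertainties:
  (1·δq/q)² = (1×0.00570)² = 3.25e-05;  (1·δx/x)² = (1×0.0200)² = 0.000400;  (-1·δw/w)² = (-1×0.0230)² = 0.000529;  (-3·δz/z)² = (-3×0.110)² = 0.109;  (-1·δb/b)² = (-1×0.0400)² = 0.00160
δQ/Q = √(0.111) = 0.334

33.4%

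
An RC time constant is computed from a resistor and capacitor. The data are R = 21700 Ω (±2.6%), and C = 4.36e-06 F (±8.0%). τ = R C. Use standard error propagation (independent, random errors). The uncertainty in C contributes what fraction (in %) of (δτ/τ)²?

(δτ/τ)² = (1·δR/R)² + (1·δC/C)²
  R term: (1×0.0260)² = 0.000676
  C term: (1×0.0800)² = 0.00640
Total = 0.00708. Share from C = 0.00640/0.00708 = 0.904.

90.4%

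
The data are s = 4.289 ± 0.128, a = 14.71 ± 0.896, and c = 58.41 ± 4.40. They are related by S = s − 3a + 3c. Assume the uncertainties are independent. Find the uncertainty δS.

13.5

S is a linear combination, so absolute uncertainties add in quadrature:
  (δs)² = 0.0164;  (3·δa)² = 7.23;  (3·δc)² = 174
δS = √(181) = 13.5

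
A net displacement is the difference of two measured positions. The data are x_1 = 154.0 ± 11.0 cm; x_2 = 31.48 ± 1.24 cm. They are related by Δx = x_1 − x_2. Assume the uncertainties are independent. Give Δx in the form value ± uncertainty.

Each term contributes (cᵢ δxᵢ)² to (δΔx)²:
  (δx_1)² = 121;  (δx_2)² = 1.54
δΔx = √(123) = 11.1 cm
Δx = 122.5 cm.

122.5 ± 11.1 cm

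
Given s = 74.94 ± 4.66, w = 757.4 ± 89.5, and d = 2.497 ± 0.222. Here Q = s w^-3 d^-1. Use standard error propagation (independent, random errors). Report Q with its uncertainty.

Relative error in a monomial: (δQ/Q)² = Σ (nᵢ · δxᵢ/xᵢ)².
  (1·δs/s)² = (1×0.0622)² = 0.00387;  (-3·δw/w)² = (-3×0.118)² = 0.126;  (-1·δd/d)² = (-1×0.0889)² = 0.00790
δQ/Q = √(0.137) = 0.371
Q = 6.907e-08, so δQ = 0.371 × 6.907e-08 = 2.56e-08.

(6.907 ± 2.56) × 10^-8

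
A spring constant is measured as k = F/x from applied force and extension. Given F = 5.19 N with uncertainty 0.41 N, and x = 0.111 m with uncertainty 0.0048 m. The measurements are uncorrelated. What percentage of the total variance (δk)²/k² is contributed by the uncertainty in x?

(δk/k)² = (1·δF/F)² + (-1·δx/x)²
  F term: (1×0.0790)² = 0.00624
  x term: (-1×0.0432)² = 0.00187
Total = 0.00811. Share from x = 0.00187/0.00811 = 0.231.

23.1%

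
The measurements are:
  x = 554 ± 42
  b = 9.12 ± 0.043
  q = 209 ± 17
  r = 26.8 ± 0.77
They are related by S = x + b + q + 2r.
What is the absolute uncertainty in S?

45.3

Sums and differences: (δS)² = Σ (cᵢ δxᵢ)².
  (δx)² = 1760;  (δb)² = 0.00185;  (δq)² = 289;  (2·δr)² = 2.37
δS = √(2060) = 45.3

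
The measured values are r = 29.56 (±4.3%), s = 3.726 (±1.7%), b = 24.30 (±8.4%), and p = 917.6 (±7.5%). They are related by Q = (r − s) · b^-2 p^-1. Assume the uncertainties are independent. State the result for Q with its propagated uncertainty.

(4.768 ± 0.908) × 10^-5

Let u = r − s = 25.83. δu = √(δr² + δs²) = √(1.62 + 0.00401) = 1.27, so δu/u = 0.0493.
Q is then a monomial in u, b, p:
δQ/Q = √((δu/u)² + (-2·δb/b)² + (-1·δp/p)²) = √(0.00243 + 0.0282 + 0.00562) = 0.190
Q = 4.768e-05, so δQ = 0.190 × 4.768e-05 = 9.08e-06.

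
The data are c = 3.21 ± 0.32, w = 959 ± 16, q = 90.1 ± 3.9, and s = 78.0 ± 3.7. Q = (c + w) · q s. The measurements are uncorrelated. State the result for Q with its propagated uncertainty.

Let u = c + w = 962. δu = √(δc² + δw²) = √(0.102 + 256) = 16.0, so δu/u = 0.0166.
Q is then a monomial in u, q, s:
δQ/Q = √((δu/u)² + (1·δq/q)² + (1·δs/s)²) = √(0.000277 + 0.00187 + 0.00225) = 0.0663
Q = 6.76e+06, so δQ = 0.0663 × 6.76e+06 = 4.49e+05.

(6.76 ± 0.449) × 10^6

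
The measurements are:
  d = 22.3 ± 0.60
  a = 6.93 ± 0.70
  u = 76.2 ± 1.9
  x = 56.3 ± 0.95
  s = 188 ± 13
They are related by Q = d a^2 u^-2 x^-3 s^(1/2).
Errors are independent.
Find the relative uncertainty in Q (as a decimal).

0.219

Relative error in a monomial: (δQ/Q)² = Σ (nᵢ · δxᵢ/xᵢ)².
  (1·δd/d)² = (1×0.0269)² = 0.000724;  (2·δa/a)² = (2×0.101)² = 0.0408;  (-2·δu/u)² = (-2×0.0249)² = 0.00249;  (-3·δx/x)² = (-3×0.0169)² = 0.00256;  (½·δs/s)² = (0.5×0.0691)² = 0.00120
δQ/Q = √(0.0478) = 0.219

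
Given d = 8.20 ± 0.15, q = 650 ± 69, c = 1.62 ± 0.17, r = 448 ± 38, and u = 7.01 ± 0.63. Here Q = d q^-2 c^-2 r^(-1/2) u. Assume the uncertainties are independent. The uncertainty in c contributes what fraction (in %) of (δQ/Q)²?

(δQ/Q)² = (1·δd/d)² + (-2·δq/q)² + (-2·δc/c)² + (−½·δr/r)² + (1·δu/u)²
  d term: (1×0.0183)² = 0.000335
  q term: (-2×0.106)² = 0.0451
  c term: (-2×0.105)² = 0.0440
  r term: (-0.5×0.0848)² = 0.00180
  u term: (1×0.0899)² = 0.00808
Total = 0.0993. Share from c = 0.0440/0.0993 = 0.443.

44.3%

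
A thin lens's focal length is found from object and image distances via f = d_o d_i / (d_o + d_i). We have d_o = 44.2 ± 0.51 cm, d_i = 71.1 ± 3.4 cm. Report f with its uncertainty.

∂f/∂d_o = (d_i/(d_o+d_i))² = 0.380;  ∂f/∂d_i = (d_o/(d_o+d_i))² = 0.147
δf = √((∂f/∂d_o · δd_o)² + (∂f/∂d_i · δd_i)²) = √(0.0376 + 0.250) = 0.536 cm
f = 27.3 cm.

27.3 ± 0.536 cm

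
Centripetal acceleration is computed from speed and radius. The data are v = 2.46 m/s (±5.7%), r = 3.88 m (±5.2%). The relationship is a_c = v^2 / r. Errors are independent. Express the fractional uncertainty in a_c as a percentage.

Since a_c is a product/quotient, work with relative uncertainties:
  (2·δv/v)² = (2×0.0570)² = 0.0130;  (-1·δr/r)² = (-1×0.0520)² = 0.00270
δa_c/a_c = √(0.0157) = 0.125

12.5%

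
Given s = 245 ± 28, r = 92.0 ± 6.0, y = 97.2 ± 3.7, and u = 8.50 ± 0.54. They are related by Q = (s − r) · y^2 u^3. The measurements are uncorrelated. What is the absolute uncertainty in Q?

Let w = s − r = 153. δw = √(δs² + δr²) = √(784 + 36.0) = 28.6, so δw/w = 0.187.
Q is then a monomial in w, y, u:
δQ/Q = √((δw/w)² + (2·δy/y)² + (3·δu/u)²) = √(0.0350 + 0.00580 + 0.0363) = 0.278
Q = 8.88e+08, so δQ = 0.278 × 8.88e+08 = 2.47e+08.

2.47e+08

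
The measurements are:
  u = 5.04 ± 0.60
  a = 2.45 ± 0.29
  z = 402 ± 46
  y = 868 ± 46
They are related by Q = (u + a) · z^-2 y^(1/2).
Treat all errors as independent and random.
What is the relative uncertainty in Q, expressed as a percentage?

24.7%

Let w = u + a = 7.49. δw = √(δu² + δa²) = √(0.360 + 0.0841) = 0.666, so δw/w = 0.0890.
Q is then a monomial in w, z, y:
δQ/Q = √((δw/w)² + (-2·δz/z)² + (½·δy/y)²) = √(0.00792 + 0.0524 + 0.000702) = 0.247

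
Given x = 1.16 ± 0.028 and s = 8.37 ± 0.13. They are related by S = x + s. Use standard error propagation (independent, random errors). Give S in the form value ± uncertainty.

9.53 ± 0.133

S is a linear combination, so absolute uncertainties add in quadrature:
  (δx)² = 0.000784;  (δs)² = 0.0169
δS = √(0.0177) = 0.133
S = 9.53.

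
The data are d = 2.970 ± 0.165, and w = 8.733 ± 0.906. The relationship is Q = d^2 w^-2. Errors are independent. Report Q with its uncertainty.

Q is a product of powers, so relative uncertainties combine in quadrature:
  (2·δd/d)² = (2×0.0556)² = 0.0123;  (-2·δw/w)² = (-2×0.104)² = 0.0431
δQ/Q = √(0.0554) = 0.235
Q = 0.1157, so δQ = 0.235 × 0.1157 = 0.0272.

0.1157 ± 0.0272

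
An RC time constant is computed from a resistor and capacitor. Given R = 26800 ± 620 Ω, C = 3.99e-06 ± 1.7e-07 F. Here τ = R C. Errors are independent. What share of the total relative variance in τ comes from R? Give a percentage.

22.8%

(δτ/τ)² = (1·δR/R)² + (1·δC/C)²
  R term: (1×0.0231)² = 0.000535
  C term: (1×0.0426)² = 0.00182
Total = 0.00235. Share from R = 0.000535/0.00235 = 0.228.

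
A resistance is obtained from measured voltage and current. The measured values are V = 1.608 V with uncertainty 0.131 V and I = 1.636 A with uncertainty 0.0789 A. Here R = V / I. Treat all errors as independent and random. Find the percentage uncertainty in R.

9.47%

Products/powers → add relative errors in quadrature, weighted by exponent:
  (1·δV/V)² = (1×0.0815)² = 0.00664;  (-1·δI/I)² = (-1×0.0482)² = 0.00233
δR/R = √(0.00896) = 0.0947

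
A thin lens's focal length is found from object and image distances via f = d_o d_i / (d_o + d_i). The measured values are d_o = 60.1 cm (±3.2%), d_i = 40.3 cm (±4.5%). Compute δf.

∂f/∂d_o = (d_i/(d_o+d_i))² = 0.161;  ∂f/∂d_i = (d_o/(d_o+d_i))² = 0.358
δf = √((∂f/∂d_o · δd_o)² + (∂f/∂d_i · δd_i)²) = √(0.0960 + 0.422) = 0.720 cm

0.720 cm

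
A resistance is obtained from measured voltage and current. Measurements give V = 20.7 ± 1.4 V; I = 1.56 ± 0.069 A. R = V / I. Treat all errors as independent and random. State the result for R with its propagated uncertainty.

R is a product of powers, so relative uncertainties combine in quadrature:
  (1·δV/V)² = (1×0.0676)² = 0.00457;  (-1·δI/I)² = (-1×0.0442)² = 0.00196
δR/R = √(0.00653) = 0.0808
R = 13.3 Ω, so δR = 0.0808 × 13.3 = 1.07 Ω.

13.3 ± 1.07 Ω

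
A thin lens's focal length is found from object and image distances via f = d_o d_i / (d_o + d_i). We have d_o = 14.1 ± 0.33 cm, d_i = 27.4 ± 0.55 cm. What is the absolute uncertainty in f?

0.157 cm

∂f/∂d_o = (d_i/(d_o+d_i))² = 0.436;  ∂f/∂d_i = (d_o/(d_o+d_i))² = 0.115
δf = √((∂f/∂d_o · δd_o)² + (∂f/∂d_i · δd_i)²) = √(0.0207 + 0.00403) = 0.157 cm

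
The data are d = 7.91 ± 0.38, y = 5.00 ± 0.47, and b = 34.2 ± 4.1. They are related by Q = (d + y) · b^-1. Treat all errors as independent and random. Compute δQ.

Let u = d + y = 12.9. δu = √(δd² + δy²) = √(0.144 + 0.221) = 0.604, so δu/u = 0.0468.
Q is then a monomial in u, b:
δQ/Q = √((δu/u)² + (-1·δb/b)²) = √(0.00219 + 0.0144) = 0.129
Q = 0.377, so δQ = 0.129 × 0.377 = 0.0486.

0.0486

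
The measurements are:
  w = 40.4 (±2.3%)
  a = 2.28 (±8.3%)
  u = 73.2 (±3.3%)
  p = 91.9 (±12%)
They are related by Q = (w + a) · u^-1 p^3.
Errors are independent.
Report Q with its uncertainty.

Let h = w + a = 42.7. δh = √(δw² + δa²) = √(0.863 + 0.0358) = 0.948, so δh/h = 0.0222.
Q is then a monomial in h, u, p:
δQ/Q = √((δh/h)² + (-1·δu/u)² + (3·δp/p)²) = √(0.000494 + 0.00109 + 0.130) = 0.362
Q = 4.53e+05, so δQ = 0.362 × 4.53e+05 = 1.64e+05.

(4.53 ± 1.64) × 10^5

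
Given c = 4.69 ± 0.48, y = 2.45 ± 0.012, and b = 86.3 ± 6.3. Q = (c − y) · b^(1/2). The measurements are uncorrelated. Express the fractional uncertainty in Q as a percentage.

Let u = c − y = 2.24. δu = √(δc² + δy²) = √(0.230 + 0.000144) = 0.480, so δu/u = 0.214.
Q is then a monomial in u, b:
δQ/Q = √((δu/u)² + (½·δb/b)²) = √(0.0459 + 0.00133) = 0.217

21.7%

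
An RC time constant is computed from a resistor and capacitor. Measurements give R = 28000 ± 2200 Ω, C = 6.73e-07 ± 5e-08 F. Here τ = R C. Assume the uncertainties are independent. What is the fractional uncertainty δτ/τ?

τ is a product of powers, so relative uncertainties combine in quadrature:
  (1·δR/R)² = (1×0.0786)² = 0.00617;  (1·δC/C)² = (1×0.0743)² = 0.00552
δτ/τ = √(0.0117) = 0.108

0.108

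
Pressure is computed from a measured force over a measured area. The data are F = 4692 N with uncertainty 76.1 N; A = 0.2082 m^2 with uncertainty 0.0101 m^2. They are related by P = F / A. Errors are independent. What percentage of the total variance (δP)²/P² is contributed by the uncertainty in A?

(δP/P)² = (1·δF/F)² + (-1·δA/A)²
  F term: (1×0.0162)² = 0.000263
  A term: (-1×0.0485)² = 0.00235
Total = 0.00262. Share from A = 0.00235/0.00262 = 0.899.

89.9%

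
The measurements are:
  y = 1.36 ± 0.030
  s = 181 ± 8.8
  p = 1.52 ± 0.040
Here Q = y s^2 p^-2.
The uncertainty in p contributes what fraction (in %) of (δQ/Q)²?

21.8%

(δQ/Q)² = (1·δy/y)² + (2·δs/s)² + (-2·δp/p)²
  y term: (1×0.0221)² = 0.000487
  s term: (2×0.0486)² = 0.00946
  p term: (-2×0.0263)² = 0.00277
Total = 0.0127. Share from p = 0.00277/0.0127 = 0.218.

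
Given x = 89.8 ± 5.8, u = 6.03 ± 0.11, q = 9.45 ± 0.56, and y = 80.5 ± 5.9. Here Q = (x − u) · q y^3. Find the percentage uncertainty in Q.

23.8%

Let w = x − u = 83.8. δw = √(δx² + δu²) = √(33.6 + 0.0121) = 5.80, so δw/w = 0.0692.
Q is then a monomial in w, q, y:
δQ/Q = √((δw/w)² + (1·δq/q)² + (3·δy/y)²) = √(0.00480 + 0.00351 + 0.0483) = 0.238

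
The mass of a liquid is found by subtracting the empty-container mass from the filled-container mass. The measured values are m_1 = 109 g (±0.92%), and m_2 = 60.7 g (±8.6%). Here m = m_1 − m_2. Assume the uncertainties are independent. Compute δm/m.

0.110

Sums and differences: (δm)² = Σ (cᵢ δxᵢ)².
  (δm_1)² = 1.01;  (δm_2)² = 27.3
δm = √(28.3) = 5.32 g
m = 48.3 g, so δm/m = 5.32/48.3 = 0.110.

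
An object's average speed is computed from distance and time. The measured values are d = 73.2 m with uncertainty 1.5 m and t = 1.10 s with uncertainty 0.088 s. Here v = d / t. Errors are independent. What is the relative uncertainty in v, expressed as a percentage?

Relative error in a monomial: (δv/v)² = Σ (nᵢ · δxᵢ/xᵢ)².
  (1·δd/d)² = (1×0.0205)² = 0.000420;  (-1·δt/t)² = (-1×0.0800)² = 0.00640
δv/v = √(0.00682) = 0.0826

8.26%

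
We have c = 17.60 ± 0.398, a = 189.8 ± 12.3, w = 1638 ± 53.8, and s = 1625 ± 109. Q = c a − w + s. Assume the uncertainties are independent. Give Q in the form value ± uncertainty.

Let p = c·a = 3340. δp/p = √((1·δc/c)² + (1·δa/a)²) = √(0.000511 + 0.00420) = 0.0686, so δp = 229.
Q = p − w + s: δQ = √(δp² + δw² + δs²) = √(52600 + 2890 + 11900) = 260
Q = 3327.

3327 ± 260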